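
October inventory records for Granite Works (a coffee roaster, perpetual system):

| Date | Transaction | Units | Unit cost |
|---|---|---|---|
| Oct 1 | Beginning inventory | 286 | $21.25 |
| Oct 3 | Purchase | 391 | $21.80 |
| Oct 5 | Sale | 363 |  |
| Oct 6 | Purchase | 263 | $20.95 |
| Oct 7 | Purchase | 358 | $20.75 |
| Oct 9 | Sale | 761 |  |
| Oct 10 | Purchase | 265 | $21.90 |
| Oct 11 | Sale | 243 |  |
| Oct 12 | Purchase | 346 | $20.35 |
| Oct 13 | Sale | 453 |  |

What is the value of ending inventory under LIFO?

Oct 5, 363 sold [LIFO — newest first]: 363 @ $21.80 = $7,913.40
Oct 9, 761 sold [LIFO — newest first]: 358 @ $20.75 + 263 @ $20.95 + 28 @ $21.80 + 112 @ $21.25 = $15,928.75
Oct 11, 243 sold [LIFO — newest first]: 243 @ $21.90 = $5,321.70
Oct 13, 453 sold [LIFO — newest first]: 346 @ $20.35 + 22 @ $21.90 + 85 @ $21.25 = $9,329.15
Total COGS = $7,913.40 + $15,928.75 + $5,321.70 + $9,329.15 = $38,493.00
Ending inventory: 89 @ $21.25 = $1,891.25
Check: goods available $40,384.25 = COGS $38,493.00 + ending $1,891.25

Ending inventory = $1,891.25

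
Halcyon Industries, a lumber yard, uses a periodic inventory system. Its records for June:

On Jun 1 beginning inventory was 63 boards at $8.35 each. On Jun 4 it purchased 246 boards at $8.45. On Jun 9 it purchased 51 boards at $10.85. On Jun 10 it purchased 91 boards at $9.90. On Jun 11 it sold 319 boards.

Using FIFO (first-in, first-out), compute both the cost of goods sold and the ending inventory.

Jun 11, 319 sold [FIFO — oldest first]: 63 @ $8.35 + 246 @ $8.45 + 10 @ $10.85 = $2,713.25
Ending inventory: 41 @ $10.85 + 91 @ $9.90 = $1,345.75
Check: goods available $4,059.00 = COGS $2,713.25 + ending $1,345.75

COGS = $2,713.25; ending inventory = $1,345.75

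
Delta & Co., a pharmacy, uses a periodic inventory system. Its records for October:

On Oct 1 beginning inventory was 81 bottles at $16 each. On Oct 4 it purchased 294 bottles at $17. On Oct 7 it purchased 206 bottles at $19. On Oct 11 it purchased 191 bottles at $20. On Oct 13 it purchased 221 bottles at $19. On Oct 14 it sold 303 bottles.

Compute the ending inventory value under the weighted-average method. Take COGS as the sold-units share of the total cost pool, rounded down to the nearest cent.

Oct 14, sell 303: 303/993 × $18,227.00 → $5,561.71
Ending inventory (cost pool remaining) = $12,665.29

Ending inventory = $12,665.29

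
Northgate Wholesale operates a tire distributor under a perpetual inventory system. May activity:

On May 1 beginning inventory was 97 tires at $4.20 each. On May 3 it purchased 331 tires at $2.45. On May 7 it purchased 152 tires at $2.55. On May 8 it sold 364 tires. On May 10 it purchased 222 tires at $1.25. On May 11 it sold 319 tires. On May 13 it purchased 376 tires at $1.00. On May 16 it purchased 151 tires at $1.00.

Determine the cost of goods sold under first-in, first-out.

May 8, 364 sold [FIFO — oldest first]: 97 @ $4.20 + 267 @ $2.45 = $1,061.55
May 11, 319 sold [FIFO — oldest first]: 64 @ $2.45 + 152 @ $2.55 + 103 @ $1.25 = $673.15
Total COGS = $1,061.55 + $673.15 = $1,734.70
Ending inventory: 119 @ $1.25 + 376 @ $1.00 + 151 @ $1.00 = $675.75

COGS = $1,734.70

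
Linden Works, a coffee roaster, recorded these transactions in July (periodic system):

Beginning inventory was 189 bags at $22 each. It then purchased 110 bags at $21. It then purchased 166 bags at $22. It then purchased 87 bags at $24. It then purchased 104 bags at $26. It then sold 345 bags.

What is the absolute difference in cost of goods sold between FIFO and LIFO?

FIFO COGS: 189 @ $22 + 110 @ $21 + 46 @ $22 = $7,480
LIFO COGS: 104 @ $26 + 87 @ $24 + 154 @ $22 = $8,180
Difference = |$7,480 − $8,180| = $700

$700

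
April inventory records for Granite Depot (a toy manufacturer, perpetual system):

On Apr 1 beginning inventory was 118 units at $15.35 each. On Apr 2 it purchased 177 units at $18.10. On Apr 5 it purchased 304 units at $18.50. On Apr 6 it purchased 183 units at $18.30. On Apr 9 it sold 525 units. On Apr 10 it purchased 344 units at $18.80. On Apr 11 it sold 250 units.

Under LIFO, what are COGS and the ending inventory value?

Apr 9, 525 sold [LIFO — newest first]: 183 @ $18.30 + 304 @ $18.50 + 38 @ $18.10 = $9,660.70
Apr 11, 250 sold [LIFO — newest first]: 250 @ $18.80 = $4,700.00
Total COGS = $9,660.70 + $4,700.00 = $14,360.70
Ending inventory: 118 @ $15.35 + 139 @ $18.10 + 94 @ $18.80 = $6,094.40

COGS = $14,360.70; ending inventory = $6,094.40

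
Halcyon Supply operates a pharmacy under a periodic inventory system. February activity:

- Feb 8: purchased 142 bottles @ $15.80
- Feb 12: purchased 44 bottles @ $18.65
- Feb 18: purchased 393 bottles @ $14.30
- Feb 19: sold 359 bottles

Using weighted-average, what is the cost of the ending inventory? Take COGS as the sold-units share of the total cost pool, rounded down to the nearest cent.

Ending inventory = $3,299.66

Feb 19, sell 359: 359/579 × $8,684.10 → $5,384.44
Ending inventory (cost pool remaining) = $3,299.66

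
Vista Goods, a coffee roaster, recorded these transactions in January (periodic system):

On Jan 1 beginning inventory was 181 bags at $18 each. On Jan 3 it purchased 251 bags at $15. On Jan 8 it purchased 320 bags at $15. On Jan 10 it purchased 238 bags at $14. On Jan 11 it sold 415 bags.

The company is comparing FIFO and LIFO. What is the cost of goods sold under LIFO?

FIFO COGS: 181 @ $18 + 234 @ $15 = $6,768
LIFO COGS: 238 @ $14 + 177 @ $15 = $5,987

COGS = $5,987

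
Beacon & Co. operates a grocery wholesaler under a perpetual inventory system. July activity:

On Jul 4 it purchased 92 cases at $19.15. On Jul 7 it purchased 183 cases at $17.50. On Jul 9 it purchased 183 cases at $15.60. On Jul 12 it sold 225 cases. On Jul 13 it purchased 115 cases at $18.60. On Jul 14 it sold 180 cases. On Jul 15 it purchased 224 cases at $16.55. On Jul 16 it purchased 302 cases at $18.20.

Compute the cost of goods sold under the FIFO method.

COGS = $6,992.30

Jul 12, 225 sold [FIFO — oldest first]: 92 @ $19.15 + 133 @ $17.50 = $4,089.30
Jul 14, 180 sold [FIFO — oldest first]: 50 @ $17.50 + 130 @ $15.60 = $2,903.00
Total COGS = $4,089.30 + $2,903.00 = $6,992.30
Ending inventory: 53 @ $15.60 + 115 @ $18.60 + 224 @ $16.55 + 302 @ $18.20 = $12,169.40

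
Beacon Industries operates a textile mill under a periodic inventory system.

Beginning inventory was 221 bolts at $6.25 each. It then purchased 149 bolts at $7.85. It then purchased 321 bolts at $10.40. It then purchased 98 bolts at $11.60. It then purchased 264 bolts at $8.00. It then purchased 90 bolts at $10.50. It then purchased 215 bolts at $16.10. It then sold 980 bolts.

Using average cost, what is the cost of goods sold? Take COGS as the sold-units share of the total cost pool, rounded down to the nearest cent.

COGS = $9,774.45

Sale 1, sell 980: 980/1358 × $13,544.60 → $9,774.45
Ending inventory (cost pool remaining) = $3,770.15
Check: goods available $13,544.60 = COGS $9,774.45 + ending $3,770.15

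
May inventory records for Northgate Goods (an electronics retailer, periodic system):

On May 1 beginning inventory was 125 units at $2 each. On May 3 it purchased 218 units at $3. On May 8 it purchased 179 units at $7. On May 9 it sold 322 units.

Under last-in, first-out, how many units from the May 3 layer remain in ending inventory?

75

May 9, 322 sold [LIFO — newest first]: 179 @ $7 + 143 @ $3 = $1,682
Ending inventory: 125 @ $2 + 75 @ $3 = $475
Check: goods available $2,157 = COGS $1,682 + ending $475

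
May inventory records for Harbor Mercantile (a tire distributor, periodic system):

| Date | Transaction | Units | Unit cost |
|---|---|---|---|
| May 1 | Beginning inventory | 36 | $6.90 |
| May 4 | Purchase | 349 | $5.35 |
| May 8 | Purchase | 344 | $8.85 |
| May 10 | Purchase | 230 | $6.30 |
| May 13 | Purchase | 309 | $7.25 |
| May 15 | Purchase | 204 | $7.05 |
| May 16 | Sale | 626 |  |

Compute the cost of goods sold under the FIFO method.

COGS = $4,248.40

May 16, 626 sold [FIFO — oldest first]: 36 @ $6.90 + 349 @ $5.35 + 241 @ $8.85 = $4,248.40
Ending inventory: 103 @ $8.85 + 230 @ $6.30 + 309 @ $7.25 + 204 @ $7.05 = $6,039.00
Check: goods available $10,287.40 = COGS $4,248.40 + ending $6,039.00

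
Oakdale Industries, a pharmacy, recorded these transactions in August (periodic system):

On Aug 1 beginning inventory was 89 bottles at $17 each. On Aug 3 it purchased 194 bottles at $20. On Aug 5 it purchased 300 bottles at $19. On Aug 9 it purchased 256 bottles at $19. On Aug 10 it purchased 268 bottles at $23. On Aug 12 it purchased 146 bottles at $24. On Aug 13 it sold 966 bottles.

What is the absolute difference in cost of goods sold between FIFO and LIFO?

FIFO COGS: 89 @ $17 + 194 @ $20 + 300 @ $19 + 256 @ $19 + 127 @ $23 = $18,878
LIFO COGS: 146 @ $24 + 268 @ $23 + 256 @ $19 + 296 @ $19 = $20,156
Difference = |$18,878 − $20,156| = $1,278

$1,278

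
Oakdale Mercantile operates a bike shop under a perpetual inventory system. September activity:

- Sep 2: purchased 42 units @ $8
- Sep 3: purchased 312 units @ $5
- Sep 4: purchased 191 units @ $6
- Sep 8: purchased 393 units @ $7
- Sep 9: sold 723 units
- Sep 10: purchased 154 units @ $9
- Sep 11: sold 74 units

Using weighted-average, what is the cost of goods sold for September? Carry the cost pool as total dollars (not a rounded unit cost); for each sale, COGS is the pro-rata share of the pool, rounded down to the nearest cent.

COGS = $5,009.41

After Sep 2: 42 on hand, pool $336.00 (≈ $8.0000 each)
After Sep 3: 354 on hand, pool $1,896.00 (≈ $5.3559 each)
After Sep 4: 545 on hand, pool $3,042.00 (≈ $5.5817 each)
After Sep 8: 938 on hand, pool $5,793.00 (≈ $6.1759 each)
Sep 9, sell 723: 723/938 × $5,793.00 → $4,465.18
After Sep 10: 369 on hand, pool $2,713.82 (≈ $7.3545 each)
Sep 11, sell 74: 74/369 × $2,713.82 → $544.23
Total COGS = $4,465.18 + $544.23 = $5,009.41
Ending inventory (cost pool remaining) = $2,169.59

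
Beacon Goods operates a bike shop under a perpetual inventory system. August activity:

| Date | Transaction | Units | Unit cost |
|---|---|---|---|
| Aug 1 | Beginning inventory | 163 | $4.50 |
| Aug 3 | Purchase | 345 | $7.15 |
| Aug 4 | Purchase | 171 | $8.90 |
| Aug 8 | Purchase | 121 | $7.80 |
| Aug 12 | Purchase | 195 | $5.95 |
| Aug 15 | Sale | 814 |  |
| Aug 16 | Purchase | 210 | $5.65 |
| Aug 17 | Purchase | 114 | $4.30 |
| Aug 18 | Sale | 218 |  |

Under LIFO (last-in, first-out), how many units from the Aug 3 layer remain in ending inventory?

18

Aug 15, 814 sold [LIFO — newest first]: 195 @ $5.95 + 121 @ $7.80 + 171 @ $8.90 + 327 @ $7.15 = $5,964.00
Aug 18, 218 sold [LIFO — newest first]: 114 @ $4.30 + 104 @ $5.65 = $1,077.80
Total COGS = $5,964.00 + $1,077.80 = $7,041.80
Ending inventory: 163 @ $4.50 + 18 @ $7.15 + 106 @ $5.65 = $1,461.10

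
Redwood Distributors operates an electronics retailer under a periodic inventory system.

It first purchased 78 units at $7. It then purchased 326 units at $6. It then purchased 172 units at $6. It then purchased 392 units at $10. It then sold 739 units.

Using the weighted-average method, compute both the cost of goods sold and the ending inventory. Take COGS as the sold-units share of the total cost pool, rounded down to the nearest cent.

Sale 1, sell 739: 739/968 × $7,454.00 → $5,690.60
Ending inventory (cost pool remaining) = $1,763.40
Check: goods available $7,454.00 = COGS $5,690.60 + ending $1,763.40

COGS = $5,690.60; ending inventory = $1,763.40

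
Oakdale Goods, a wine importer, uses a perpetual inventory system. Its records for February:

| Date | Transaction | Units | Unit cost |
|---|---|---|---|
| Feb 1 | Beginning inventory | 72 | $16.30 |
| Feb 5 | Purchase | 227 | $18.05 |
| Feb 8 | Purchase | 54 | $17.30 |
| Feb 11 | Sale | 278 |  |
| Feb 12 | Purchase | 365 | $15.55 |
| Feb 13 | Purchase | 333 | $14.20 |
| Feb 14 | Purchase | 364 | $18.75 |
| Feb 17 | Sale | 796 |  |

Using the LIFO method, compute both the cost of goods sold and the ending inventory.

COGS = $18,070.45; ending inventory = $5,364.05

Feb 11, 278 sold [LIFO — newest first]: 54 @ $17.30 + 224 @ $18.05 = $4,977.40
Feb 17, 796 sold [LIFO — newest first]: 364 @ $18.75 + 333 @ $14.20 + 99 @ $15.55 = $13,093.05
Total COGS = $4,977.40 + $13,093.05 = $18,070.45
Ending inventory: 72 @ $16.30 + 3 @ $18.05 + 266 @ $15.55 = $5,364.05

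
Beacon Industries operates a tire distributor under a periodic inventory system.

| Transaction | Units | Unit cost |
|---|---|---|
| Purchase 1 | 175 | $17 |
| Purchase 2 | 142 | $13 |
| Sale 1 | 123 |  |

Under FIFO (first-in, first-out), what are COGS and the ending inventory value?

Sale 1 (123) [FIFO — oldest first]: 123 @ $17 = $2,091
Ending inventory: 52 @ $17 + 142 @ $13 = $2,730
Check: goods available $4,821 = COGS $2,091 + ending $2,730

COGS = $2,091; ending inventory = $2,730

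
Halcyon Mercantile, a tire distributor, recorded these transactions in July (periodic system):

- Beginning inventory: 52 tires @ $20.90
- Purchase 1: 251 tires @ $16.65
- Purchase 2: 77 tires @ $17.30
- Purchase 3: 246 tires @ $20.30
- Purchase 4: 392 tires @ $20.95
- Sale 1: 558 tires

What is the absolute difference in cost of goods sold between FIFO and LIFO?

FIFO COGS: 52 @ $20.90 + 251 @ $16.65 + 77 @ $17.30 + 178 @ $20.30 = $10,211.45
LIFO COGS: 392 @ $20.95 + 166 @ $20.30 = $11,582.20
Difference = |$10,211.45 − $11,582.20| = $1,370.75

$1,370.75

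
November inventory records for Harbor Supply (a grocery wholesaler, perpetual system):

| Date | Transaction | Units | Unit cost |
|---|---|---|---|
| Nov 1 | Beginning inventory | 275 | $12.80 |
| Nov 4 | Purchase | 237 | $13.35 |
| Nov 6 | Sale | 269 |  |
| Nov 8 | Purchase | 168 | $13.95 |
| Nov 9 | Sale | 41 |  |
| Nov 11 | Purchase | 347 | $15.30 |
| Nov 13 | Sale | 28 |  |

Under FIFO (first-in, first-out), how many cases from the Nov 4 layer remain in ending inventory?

Nov 6, 269 sold [FIFO — oldest first]: 269 @ $12.80 = $3,443.20
Nov 9, 41 sold [FIFO — oldest first]: 6 @ $12.80 + 35 @ $13.35 = $544.05
Nov 13, 28 sold [FIFO — oldest first]: 28 @ $13.35 = $373.80
Total COGS = $3,443.20 + $544.05 + $373.80 = $4,361.05
Ending inventory: 174 @ $13.35 + 168 @ $13.95 + 347 @ $15.30 = $9,975.60

174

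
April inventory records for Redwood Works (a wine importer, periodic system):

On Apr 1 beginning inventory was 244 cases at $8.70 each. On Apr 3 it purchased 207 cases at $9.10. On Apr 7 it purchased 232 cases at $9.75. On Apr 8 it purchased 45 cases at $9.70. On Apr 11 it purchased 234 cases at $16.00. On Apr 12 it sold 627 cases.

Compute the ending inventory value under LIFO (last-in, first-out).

Ending inventory = $2,950.90

Apr 12, 627 sold [LIFO — newest first]: 234 @ $16.00 + 45 @ $9.70 + 232 @ $9.75 + 116 @ $9.10 = $7,498.10
Ending inventory: 244 @ $8.70 + 91 @ $9.10 = $2,950.90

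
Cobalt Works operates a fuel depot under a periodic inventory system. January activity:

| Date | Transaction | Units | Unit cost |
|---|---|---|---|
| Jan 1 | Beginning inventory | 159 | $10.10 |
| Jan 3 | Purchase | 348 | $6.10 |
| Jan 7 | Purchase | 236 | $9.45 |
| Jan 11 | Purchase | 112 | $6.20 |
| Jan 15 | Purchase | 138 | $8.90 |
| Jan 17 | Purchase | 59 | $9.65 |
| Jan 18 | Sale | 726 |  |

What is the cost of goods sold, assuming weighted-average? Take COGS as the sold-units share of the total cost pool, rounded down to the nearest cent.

COGS = $5,832.05

Jan 18, sell 726: 726/1052 × $8,450.85 → $5,832.05
Ending inventory (cost pool remaining) = $2,618.80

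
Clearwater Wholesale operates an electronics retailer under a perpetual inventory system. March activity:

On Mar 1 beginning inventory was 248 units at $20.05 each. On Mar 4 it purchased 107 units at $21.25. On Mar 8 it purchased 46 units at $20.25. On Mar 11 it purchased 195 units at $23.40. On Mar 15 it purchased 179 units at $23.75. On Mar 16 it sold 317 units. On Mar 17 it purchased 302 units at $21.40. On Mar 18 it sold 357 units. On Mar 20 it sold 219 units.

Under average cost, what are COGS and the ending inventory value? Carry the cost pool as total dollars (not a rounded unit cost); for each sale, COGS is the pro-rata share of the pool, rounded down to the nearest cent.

After Mar 1: 248 on hand, pool $4,972.40 (≈ $20.0500 each)
After Mar 4: 355 on hand, pool $7,246.15 (≈ $20.4117 each)
After Mar 8: 401 on hand, pool $8,177.65 (≈ $20.3931 each)
After Mar 11: 596 on hand, pool $12,740.65 (≈ $21.3769 each)
After Mar 15: 775 on hand, pool $16,991.90 (≈ $21.9250 each)
Mar 16, sell 317: 317/775 × $16,991.90 → $6,950.23
After Mar 17: 760 on hand, pool $16,504.47 (≈ $21.7164 each)
Mar 18, sell 357: 357/760 × $16,504.47 → $7,752.75
Mar 20, sell 219: 219/403 × $8,751.72 → $4,755.89
Total COGS = $6,950.23 + $7,752.75 + $4,755.89 = $19,458.87
Ending inventory (cost pool remaining) = $3,995.83
Check: goods available $23,454.70 = COGS $19,458.87 + ending $3,995.83

COGS = $19,458.87; ending inventory = $3,995.83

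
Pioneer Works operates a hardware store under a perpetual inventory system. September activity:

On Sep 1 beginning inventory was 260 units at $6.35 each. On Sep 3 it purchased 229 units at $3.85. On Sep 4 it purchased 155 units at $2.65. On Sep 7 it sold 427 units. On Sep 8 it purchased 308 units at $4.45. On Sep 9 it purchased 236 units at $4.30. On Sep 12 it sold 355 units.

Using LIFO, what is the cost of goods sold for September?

Sep 7, 427 sold [LIFO — newest first]: 155 @ $2.65 + 229 @ $3.85 + 43 @ $6.35 = $1,565.45
Sep 12, 355 sold [LIFO — newest first]: 236 @ $4.30 + 119 @ $4.45 = $1,544.35
Total COGS = $1,565.45 + $1,544.35 = $3,109.80
Ending inventory: 217 @ $6.35 + 189 @ $4.45 = $2,219.00

COGS = $3,109.80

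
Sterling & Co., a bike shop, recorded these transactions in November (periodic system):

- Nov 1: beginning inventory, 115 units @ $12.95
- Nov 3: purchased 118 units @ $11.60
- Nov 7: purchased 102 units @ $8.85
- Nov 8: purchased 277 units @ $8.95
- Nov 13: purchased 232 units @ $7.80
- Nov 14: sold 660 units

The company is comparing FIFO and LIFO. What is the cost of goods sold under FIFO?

COGS = $6,614.30

FIFO COGS: 115 @ $12.95 + 118 @ $11.60 + 102 @ $8.85 + 277 @ $8.95 + 48 @ $7.80 = $6,614.30
LIFO COGS: 232 @ $7.80 + 277 @ $8.95 + 102 @ $8.85 + 49 @ $11.60 = $5,759.85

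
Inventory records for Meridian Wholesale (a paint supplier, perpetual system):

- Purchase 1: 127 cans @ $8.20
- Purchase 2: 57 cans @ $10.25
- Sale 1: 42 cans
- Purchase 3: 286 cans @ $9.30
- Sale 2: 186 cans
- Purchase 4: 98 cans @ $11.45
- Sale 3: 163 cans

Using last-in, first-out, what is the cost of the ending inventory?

Sale 1 (42) [LIFO — newest first]: 42 @ $10.25 = $430.50
Sale 2 (186) [LIFO — newest first]: 186 @ $9.30 = $1,729.80
Sale 3 (163) [LIFO — newest first]: 98 @ $11.45 + 65 @ $9.30 = $1,726.60
Total COGS = $430.50 + $1,729.80 + $1,726.60 = $3,886.90
Ending inventory: 127 @ $8.20 + 15 @ $10.25 + 35 @ $9.30 = $1,520.65

Ending inventory = $1,520.65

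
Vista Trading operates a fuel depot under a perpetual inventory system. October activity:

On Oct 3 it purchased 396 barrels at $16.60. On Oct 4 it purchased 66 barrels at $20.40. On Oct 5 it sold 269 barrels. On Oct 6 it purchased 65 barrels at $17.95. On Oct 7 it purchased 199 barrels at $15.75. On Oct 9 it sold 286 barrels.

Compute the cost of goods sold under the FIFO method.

Oct 5, 269 sold [FIFO — oldest first]: 269 @ $16.60 = $4,465.40
Oct 9, 286 sold [FIFO — oldest first]: 127 @ $16.60 + 66 @ $20.40 + 65 @ $17.95 + 28 @ $15.75 = $5,062.35
Total COGS = $4,465.40 + $5,062.35 = $9,527.75
Ending inventory: 171 @ $15.75 = $2,693.25

COGS = $9,527.75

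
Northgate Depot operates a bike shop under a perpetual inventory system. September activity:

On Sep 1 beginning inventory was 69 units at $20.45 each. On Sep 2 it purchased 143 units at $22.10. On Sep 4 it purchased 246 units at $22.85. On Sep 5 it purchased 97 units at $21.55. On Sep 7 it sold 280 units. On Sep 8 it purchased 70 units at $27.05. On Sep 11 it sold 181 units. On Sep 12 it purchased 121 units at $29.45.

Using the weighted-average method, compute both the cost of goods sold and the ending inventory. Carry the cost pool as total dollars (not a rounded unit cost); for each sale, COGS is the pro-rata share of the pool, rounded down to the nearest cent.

COGS = $10,383.10; ending inventory = $7,356.65

After Sep 1: 69 on hand, pool $1,411.05 (≈ $20.4500 each)
After Sep 2: 212 on hand, pool $4,571.35 (≈ $21.5630 each)
After Sep 4: 458 on hand, pool $10,192.45 (≈ $22.2543 each)
After Sep 5: 555 on hand, pool $12,282.80 (≈ $22.1312 each)
Sep 7, sell 280: 280/555 × $12,282.80 → $6,196.72
After Sep 8: 345 on hand, pool $7,979.58 (≈ $23.1292 each)
Sep 11, sell 181: 181/345 × $7,979.58 → $4,186.38
After Sep 12: 285 on hand, pool $7,356.65 (≈ $25.8128 each)
Total COGS = $6,196.72 + $4,186.38 = $10,383.10
Ending inventory (cost pool remaining) = $7,356.65
Check: goods available $17,739.75 = COGS $10,383.10 + ending $7,356.65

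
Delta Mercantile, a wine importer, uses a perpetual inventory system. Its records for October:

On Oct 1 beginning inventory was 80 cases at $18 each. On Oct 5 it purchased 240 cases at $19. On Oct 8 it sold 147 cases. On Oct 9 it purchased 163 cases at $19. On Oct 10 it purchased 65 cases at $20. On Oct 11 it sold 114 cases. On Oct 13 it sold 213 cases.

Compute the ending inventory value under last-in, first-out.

Ending inventory = $1,332

Oct 8, 147 sold [LIFO — newest first]: 147 @ $19 = $2,793
Oct 11, 114 sold [LIFO — newest first]: 65 @ $20 + 49 @ $19 = $2,231
Oct 13, 213 sold [LIFO — newest first]: 114 @ $19 + 93 @ $19 + 6 @ $18 = $4,041
Total COGS = $2,793 + $2,231 + $4,041 = $9,065
Ending inventory: 74 @ $18 = $1,332
Check: goods available $10,397 = COGS $9,065 + ending $1,332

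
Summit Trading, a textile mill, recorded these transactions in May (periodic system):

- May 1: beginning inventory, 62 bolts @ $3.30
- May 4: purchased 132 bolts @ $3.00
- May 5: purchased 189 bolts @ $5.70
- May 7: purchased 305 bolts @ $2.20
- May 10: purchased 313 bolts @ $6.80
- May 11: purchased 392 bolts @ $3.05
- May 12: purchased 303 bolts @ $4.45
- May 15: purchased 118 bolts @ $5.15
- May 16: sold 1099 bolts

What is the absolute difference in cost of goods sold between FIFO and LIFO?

$320.25

FIFO COGS: 62 @ $3.30 + 132 @ $3.00 + 189 @ $5.70 + 305 @ $2.20 + 313 @ $6.80 + 98 @ $3.05 = $4,776.20
LIFO COGS: 118 @ $5.15 + 303 @ $4.45 + 392 @ $3.05 + 286 @ $6.80 = $5,096.45
Difference = |$4,776.20 − $5,096.45| = $320.25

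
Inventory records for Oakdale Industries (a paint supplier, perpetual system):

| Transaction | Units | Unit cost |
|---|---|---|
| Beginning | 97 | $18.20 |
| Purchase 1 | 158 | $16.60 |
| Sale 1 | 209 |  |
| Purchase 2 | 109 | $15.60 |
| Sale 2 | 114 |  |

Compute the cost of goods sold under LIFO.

Sale 1 (209) [LIFO — newest first]: 158 @ $16.60 + 51 @ $18.20 = $3,551.00
Sale 2 (114) [LIFO — newest first]: 109 @ $15.60 + 5 @ $18.20 = $1,791.40
Total COGS = $3,551.00 + $1,791.40 = $5,342.40
Ending inventory: 41 @ $18.20 = $746.20
Check: goods available $6,088.60 = COGS $5,342.40 + ending $746.20

COGS = $5,342.40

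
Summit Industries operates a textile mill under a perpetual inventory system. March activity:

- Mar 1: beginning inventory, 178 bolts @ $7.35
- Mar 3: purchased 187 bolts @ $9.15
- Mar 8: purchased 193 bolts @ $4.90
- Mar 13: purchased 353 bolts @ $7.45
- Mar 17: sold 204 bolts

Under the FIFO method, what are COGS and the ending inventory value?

COGS = $1,546.20; ending inventory = $5,048.70

Mar 17, 204 sold [FIFO — oldest first]: 178 @ $7.35 + 26 @ $9.15 = $1,546.20
Ending inventory: 161 @ $9.15 + 193 @ $4.90 + 353 @ $7.45 = $5,048.70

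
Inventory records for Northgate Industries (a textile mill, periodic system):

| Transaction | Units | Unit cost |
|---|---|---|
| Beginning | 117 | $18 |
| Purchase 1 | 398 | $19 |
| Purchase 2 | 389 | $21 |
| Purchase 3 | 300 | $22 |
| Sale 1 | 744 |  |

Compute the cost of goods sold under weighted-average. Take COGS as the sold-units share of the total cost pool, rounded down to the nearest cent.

Sale 1, sell 744: 744/1204 × $24,437.00 → $15,100.60
Ending inventory (cost pool remaining) = $9,336.40

COGS = $15,100.60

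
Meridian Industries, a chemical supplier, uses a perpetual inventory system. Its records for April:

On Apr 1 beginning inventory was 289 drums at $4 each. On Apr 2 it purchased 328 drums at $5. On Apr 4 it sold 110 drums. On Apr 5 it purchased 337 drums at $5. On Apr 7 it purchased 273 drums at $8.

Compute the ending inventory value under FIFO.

Apr 4, 110 sold [FIFO — oldest first]: 110 @ $4 = $440
Ending inventory: 179 @ $4 + 328 @ $5 + 337 @ $5 + 273 @ $8 = $6,225
Check: goods available $6,665 = COGS $440 + ending $6,225

Ending inventory = $6,225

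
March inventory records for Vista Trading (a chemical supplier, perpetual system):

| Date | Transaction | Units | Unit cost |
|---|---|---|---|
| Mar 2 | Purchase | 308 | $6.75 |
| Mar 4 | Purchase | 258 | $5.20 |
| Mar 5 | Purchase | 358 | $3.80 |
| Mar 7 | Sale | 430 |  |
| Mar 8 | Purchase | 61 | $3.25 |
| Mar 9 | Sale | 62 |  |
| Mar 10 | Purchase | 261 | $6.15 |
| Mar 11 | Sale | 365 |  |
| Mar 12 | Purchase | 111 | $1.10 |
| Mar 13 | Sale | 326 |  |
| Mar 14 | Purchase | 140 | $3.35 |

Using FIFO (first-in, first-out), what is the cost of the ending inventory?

Ending inventory = $978.55

Mar 7, 430 sold [FIFO — oldest first]: 308 @ $6.75 + 122 @ $5.20 = $2,713.40
Mar 9, 62 sold [FIFO — oldest first]: 62 @ $5.20 = $322.40
Mar 11, 365 sold [FIFO — oldest first]: 74 @ $5.20 + 291 @ $3.80 = $1,490.60
Mar 13, 326 sold [FIFO — oldest first]: 67 @ $3.80 + 61 @ $3.25 + 198 @ $6.15 = $1,670.55
Total COGS = $2,713.40 + $322.40 + $1,490.60 + $1,670.55 = $6,196.95
Ending inventory: 63 @ $6.15 + 111 @ $1.10 + 140 @ $3.35 = $978.55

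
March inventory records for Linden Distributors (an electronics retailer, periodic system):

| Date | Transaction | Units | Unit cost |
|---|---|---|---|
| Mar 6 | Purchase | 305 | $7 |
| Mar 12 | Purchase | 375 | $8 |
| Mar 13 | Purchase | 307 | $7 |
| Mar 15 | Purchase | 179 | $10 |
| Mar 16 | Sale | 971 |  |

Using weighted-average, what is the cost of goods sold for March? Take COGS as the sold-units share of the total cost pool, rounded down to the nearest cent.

COGS = $7,556.47

Mar 16, sell 971: 971/1166 × $9,074.00 → $7,556.47
Ending inventory (cost pool remaining) = $1,517.53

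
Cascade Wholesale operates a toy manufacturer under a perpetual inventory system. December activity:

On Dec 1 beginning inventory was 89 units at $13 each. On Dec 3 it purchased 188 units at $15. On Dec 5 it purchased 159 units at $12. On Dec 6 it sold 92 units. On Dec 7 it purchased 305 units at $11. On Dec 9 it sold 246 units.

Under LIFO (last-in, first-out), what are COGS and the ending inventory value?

COGS = $3,810; ending inventory = $5,430

Dec 6, 92 sold [LIFO — newest first]: 92 @ $12 = $1,104
Dec 9, 246 sold [LIFO — newest first]: 246 @ $11 = $2,706
Total COGS = $1,104 + $2,706 = $3,810
Ending inventory: 89 @ $13 + 188 @ $15 + 67 @ $12 + 59 @ $11 = $5,430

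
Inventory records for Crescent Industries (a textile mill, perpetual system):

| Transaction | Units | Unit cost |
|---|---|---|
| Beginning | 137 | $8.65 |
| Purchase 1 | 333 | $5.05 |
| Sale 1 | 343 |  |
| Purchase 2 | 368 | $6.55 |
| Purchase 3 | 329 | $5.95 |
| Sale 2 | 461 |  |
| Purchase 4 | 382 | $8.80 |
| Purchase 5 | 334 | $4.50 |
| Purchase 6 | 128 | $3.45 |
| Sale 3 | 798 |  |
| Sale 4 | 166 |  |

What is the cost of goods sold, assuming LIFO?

Sale 1 (343) [LIFO — newest first]: 333 @ $5.05 + 10 @ $8.65 = $1,768.15
Sale 2 (461) [LIFO — newest first]: 329 @ $5.95 + 132 @ $6.55 = $2,822.15
Sale 3 (798) [LIFO — newest first]: 128 @ $3.45 + 334 @ $4.50 + 336 @ $8.80 = $4,901.40
Sale 4 (166) [LIFO — newest first]: 46 @ $8.80 + 120 @ $6.55 = $1,190.80
Total COGS = $1,768.15 + $2,822.15 + $4,901.40 + $1,190.80 = $10,682.50
Ending inventory: 127 @ $8.65 + 116 @ $6.55 = $1,858.35

COGS = $10,682.50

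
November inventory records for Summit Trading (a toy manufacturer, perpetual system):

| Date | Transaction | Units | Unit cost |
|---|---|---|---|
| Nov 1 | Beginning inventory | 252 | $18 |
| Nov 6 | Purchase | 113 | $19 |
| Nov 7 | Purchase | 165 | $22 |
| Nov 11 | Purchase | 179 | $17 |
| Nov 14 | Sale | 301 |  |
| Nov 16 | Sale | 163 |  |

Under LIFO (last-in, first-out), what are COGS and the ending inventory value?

Nov 14, 301 sold [LIFO — newest first]: 179 @ $17 + 122 @ $22 = $5,727
Nov 16, 163 sold [LIFO — newest first]: 43 @ $22 + 113 @ $19 + 7 @ $18 = $3,219
Total COGS = $5,727 + $3,219 = $8,946
Ending inventory: 245 @ $18 = $4,410

COGS = $8,946; ending inventory = $4,410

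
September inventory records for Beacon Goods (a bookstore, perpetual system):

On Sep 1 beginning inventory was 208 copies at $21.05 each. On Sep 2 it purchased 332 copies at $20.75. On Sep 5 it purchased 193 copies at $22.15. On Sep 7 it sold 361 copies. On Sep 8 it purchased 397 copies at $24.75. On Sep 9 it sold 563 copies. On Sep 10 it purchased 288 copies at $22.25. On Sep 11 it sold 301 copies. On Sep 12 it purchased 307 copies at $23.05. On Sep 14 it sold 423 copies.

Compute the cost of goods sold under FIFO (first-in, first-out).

Sep 7, 361 sold [FIFO — oldest first]: 208 @ $21.05 + 153 @ $20.75 = $7,553.15
Sep 9, 563 sold [FIFO — oldest first]: 179 @ $20.75 + 193 @ $22.15 + 191 @ $24.75 = $12,716.45
Sep 11, 301 sold [FIFO — oldest first]: 206 @ $24.75 + 95 @ $22.25 = $7,212.25
Sep 14, 423 sold [FIFO — oldest first]: 193 @ $22.25 + 230 @ $23.05 = $9,595.75
Total COGS = $7,553.15 + $12,716.45 + $7,212.25 + $9,595.75 = $37,077.60
Ending inventory: 77 @ $23.05 = $1,774.85

COGS = $37,077.60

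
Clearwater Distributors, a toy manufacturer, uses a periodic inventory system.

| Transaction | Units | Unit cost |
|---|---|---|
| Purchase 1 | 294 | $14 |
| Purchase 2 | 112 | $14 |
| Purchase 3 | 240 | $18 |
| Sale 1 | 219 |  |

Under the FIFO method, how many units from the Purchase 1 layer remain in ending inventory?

75

Sale 1 (219) [FIFO — oldest first]: 219 @ $14 = $3,066
Ending inventory: 75 @ $14 + 112 @ $14 + 240 @ $18 = $6,938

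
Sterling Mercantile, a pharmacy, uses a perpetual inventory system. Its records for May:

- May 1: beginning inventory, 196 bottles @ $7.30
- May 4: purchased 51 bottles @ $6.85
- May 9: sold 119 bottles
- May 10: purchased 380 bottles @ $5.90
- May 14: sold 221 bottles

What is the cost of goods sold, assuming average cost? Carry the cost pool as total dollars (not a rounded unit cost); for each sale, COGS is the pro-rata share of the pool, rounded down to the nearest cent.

After May 1: 196 on hand, pool $1,430.80 (≈ $7.3000 each)
After May 4: 247 on hand, pool $1,780.15 (≈ $7.2071 each)
May 9, sell 119: 119/247 × $1,780.15 → $857.64
After May 10: 508 on hand, pool $3,164.51 (≈ $6.2294 each)
May 14, sell 221: 221/508 × $3,164.51 → $1,376.68
Total COGS = $857.64 + $1,376.68 = $2,234.32
Ending inventory (cost pool remaining) = $1,787.83

COGS = $2,234.32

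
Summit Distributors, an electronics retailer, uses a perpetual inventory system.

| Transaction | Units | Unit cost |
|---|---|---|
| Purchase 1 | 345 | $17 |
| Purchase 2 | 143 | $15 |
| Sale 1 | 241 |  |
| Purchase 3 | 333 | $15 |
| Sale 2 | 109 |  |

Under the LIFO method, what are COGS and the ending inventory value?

COGS = $5,446; ending inventory = $7,559

Sale 1 (241) [LIFO — newest first]: 143 @ $15 + 98 @ $17 = $3,811
Sale 2 (109) [LIFO — newest first]: 109 @ $15 = $1,635
Total COGS = $3,811 + $1,635 = $5,446
Ending inventory: 247 @ $17 + 224 @ $15 = $7,559
Check: goods available $13,005 = COGS $5,446 + ending $7,559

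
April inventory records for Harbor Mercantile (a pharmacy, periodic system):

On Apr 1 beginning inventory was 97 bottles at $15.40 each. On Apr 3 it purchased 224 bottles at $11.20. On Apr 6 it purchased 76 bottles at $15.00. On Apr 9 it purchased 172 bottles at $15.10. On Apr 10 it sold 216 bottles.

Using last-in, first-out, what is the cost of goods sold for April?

Apr 10, 216 sold [LIFO — newest first]: 172 @ $15.10 + 44 @ $15.00 = $3,257.20
Ending inventory: 97 @ $15.40 + 224 @ $11.20 + 32 @ $15.00 = $4,482.60
Check: goods available $7,739.80 = COGS $3,257.20 + ending $4,482.60

COGS = $3,257.20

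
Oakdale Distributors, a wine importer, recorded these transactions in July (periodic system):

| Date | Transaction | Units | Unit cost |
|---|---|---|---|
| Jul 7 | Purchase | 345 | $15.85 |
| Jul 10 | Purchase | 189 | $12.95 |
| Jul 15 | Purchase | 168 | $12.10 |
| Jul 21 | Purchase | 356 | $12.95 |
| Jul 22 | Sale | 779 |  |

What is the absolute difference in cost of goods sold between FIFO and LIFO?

$809.10

FIFO COGS: 345 @ $15.85 + 189 @ $12.95 + 168 @ $12.10 + 77 @ $12.95 = $10,945.75
LIFO COGS: 356 @ $12.95 + 168 @ $12.10 + 189 @ $12.95 + 66 @ $15.85 = $10,136.65
Difference = |$10,945.75 − $10,136.65| = $809.10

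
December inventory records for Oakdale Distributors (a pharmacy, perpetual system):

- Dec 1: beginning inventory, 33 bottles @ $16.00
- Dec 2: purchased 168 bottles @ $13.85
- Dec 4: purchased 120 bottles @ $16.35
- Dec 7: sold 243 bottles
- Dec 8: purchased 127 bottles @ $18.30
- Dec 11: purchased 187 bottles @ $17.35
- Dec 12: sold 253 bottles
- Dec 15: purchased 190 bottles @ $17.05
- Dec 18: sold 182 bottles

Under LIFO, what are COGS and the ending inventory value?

COGS = $11,220.90; ending inventory = $2,403.95

Dec 7, 243 sold [LIFO — newest first]: 120 @ $16.35 + 123 @ $13.85 = $3,665.55
Dec 12, 253 sold [LIFO — newest first]: 187 @ $17.35 + 66 @ $18.30 = $4,452.25
Dec 18, 182 sold [LIFO — newest first]: 182 @ $17.05 = $3,103.10
Total COGS = $3,665.55 + $4,452.25 + $3,103.10 = $11,220.90
Ending inventory: 33 @ $16.00 + 45 @ $13.85 + 61 @ $18.30 + 8 @ $17.05 = $2,403.95
Check: goods available $13,624.85 = COGS $11,220.90 + ending $2,403.95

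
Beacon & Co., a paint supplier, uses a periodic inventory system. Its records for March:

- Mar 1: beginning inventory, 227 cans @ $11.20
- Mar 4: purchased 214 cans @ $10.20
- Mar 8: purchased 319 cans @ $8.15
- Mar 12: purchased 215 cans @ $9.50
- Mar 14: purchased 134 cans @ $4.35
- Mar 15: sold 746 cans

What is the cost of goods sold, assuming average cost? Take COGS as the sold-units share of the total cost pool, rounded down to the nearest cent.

COGS = $6,693.44

Mar 15, sell 746: 746/1109 × $9,950.45 → $6,693.44
Ending inventory (cost pool remaining) = $3,257.01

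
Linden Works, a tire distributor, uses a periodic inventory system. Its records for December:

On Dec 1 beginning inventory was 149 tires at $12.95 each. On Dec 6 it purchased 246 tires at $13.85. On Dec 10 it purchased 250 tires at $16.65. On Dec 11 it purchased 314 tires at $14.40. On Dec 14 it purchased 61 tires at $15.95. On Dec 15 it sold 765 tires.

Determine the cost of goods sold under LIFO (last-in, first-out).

Dec 15, 765 sold [LIFO — newest first]: 61 @ $15.95 + 314 @ $14.40 + 250 @ $16.65 + 140 @ $13.85 = $11,596.05
Ending inventory: 149 @ $12.95 + 106 @ $13.85 = $3,397.65
Check: goods available $14,993.70 = COGS $11,596.05 + ending $3,397.65

COGS = $11,596.05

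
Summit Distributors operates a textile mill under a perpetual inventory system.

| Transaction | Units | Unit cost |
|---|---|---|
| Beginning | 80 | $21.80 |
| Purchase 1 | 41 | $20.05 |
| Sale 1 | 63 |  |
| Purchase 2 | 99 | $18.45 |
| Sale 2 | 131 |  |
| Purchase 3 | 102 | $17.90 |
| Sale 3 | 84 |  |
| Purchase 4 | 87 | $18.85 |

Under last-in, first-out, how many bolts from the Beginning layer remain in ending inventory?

Sale 1 (63) [LIFO — newest first]: 41 @ $20.05 + 22 @ $21.80 = $1,301.65
Sale 2 (131) [LIFO — newest first]: 99 @ $18.45 + 32 @ $21.80 = $2,524.15
Sale 3 (84) [LIFO — newest first]: 84 @ $17.90 = $1,503.60
Total COGS = $1,301.65 + $2,524.15 + $1,503.60 = $5,329.40
Ending inventory: 26 @ $21.80 + 18 @ $17.90 + 87 @ $18.85 = $2,528.95

26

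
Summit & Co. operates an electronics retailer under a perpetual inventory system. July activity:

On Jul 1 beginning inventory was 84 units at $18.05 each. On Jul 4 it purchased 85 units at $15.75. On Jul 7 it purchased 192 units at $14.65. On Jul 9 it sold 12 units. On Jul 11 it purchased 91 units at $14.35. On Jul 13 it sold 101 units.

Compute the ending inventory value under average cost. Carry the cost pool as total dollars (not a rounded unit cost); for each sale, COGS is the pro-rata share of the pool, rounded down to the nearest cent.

Ending inventory = $5,227.69

After Jul 1: 84 on hand, pool $1,516.20 (≈ $18.0500 each)
After Jul 4: 169 on hand, pool $2,854.95 (≈ $16.8932 each)
After Jul 7: 361 on hand, pool $5,667.75 (≈ $15.7001 each)
Jul 9, sell 12: 12/361 × $5,667.75 → $188.40
After Jul 11: 440 on hand, pool $6,785.20 (≈ $15.4209 each)
Jul 13, sell 101: 101/440 × $6,785.20 → $1,557.51
Total COGS = $188.40 + $1,557.51 = $1,745.91
Ending inventory (cost pool remaining) = $5,227.69
Check: goods available $6,973.60 = COGS $1,745.91 + ending $5,227.69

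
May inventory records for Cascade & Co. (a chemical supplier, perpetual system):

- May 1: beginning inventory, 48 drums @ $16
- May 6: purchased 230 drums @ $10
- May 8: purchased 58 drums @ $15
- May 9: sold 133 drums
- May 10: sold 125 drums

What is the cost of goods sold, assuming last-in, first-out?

May 9, 133 sold [LIFO — newest first]: 58 @ $15 + 75 @ $10 = $1,620
May 10, 125 sold [LIFO — newest first]: 125 @ $10 = $1,250
Total COGS = $1,620 + $1,250 = $2,870
Ending inventory: 48 @ $16 + 30 @ $10 = $1,068

COGS = $2,870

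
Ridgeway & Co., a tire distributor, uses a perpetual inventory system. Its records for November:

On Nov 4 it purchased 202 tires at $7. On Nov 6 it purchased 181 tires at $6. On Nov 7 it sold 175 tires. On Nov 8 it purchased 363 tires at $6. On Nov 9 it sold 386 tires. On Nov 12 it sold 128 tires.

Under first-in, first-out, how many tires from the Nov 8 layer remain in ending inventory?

57

Nov 7, 175 sold [FIFO — oldest first]: 175 @ $7 = $1,225
Nov 9, 386 sold [FIFO — oldest first]: 27 @ $7 + 181 @ $6 + 178 @ $6 = $2,343
Nov 12, 128 sold [FIFO — oldest first]: 128 @ $6 = $768
Total COGS = $1,225 + $2,343 + $768 = $4,336
Ending inventory: 57 @ $6 = $342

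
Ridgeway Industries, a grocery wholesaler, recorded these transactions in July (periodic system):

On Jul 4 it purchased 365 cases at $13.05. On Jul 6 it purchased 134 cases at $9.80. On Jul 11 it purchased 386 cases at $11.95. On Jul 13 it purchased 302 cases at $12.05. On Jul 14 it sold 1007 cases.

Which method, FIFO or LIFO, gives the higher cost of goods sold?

FIFO

FIFO COGS: 365 @ $13.05 + 134 @ $9.80 + 386 @ $11.95 + 122 @ $12.05 = $12,159.25
LIFO COGS: 302 @ $12.05 + 386 @ $11.95 + 134 @ $9.80 + 185 @ $13.05 = $11,979.25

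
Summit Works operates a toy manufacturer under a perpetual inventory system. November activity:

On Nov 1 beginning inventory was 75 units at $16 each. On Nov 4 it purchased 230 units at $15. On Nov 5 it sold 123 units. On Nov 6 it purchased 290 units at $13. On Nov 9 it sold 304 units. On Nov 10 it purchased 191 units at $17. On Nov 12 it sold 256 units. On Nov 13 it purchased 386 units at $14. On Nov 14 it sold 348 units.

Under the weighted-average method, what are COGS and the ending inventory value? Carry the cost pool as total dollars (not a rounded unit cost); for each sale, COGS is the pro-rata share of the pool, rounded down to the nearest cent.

COGS = $15,051.45; ending inventory = $2,019.55

After Nov 1: 75 on hand, pool $1,200.00 (≈ $16.0000 each)
After Nov 4: 305 on hand, pool $4,650.00 (≈ $15.2459 each)
Nov 5, sell 123: 123/305 × $4,650.00 → $1,875.24
After Nov 6: 472 on hand, pool $6,544.76 (≈ $13.8660 each)
Nov 9, sell 304: 304/472 × $6,544.76 → $4,215.26
After Nov 10: 359 on hand, pool $5,576.50 (≈ $15.5334 each)
Nov 12, sell 256: 256/359 × $5,576.50 → $3,976.55
After Nov 13: 489 on hand, pool $7,003.95 (≈ $14.3230 each)
Nov 14, sell 348: 348/489 × $7,003.95 → $4,984.40
Total COGS = $1,875.24 + $4,215.26 + $3,976.55 + $4,984.40 = $15,051.45
Ending inventory (cost pool remaining) = $2,019.55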